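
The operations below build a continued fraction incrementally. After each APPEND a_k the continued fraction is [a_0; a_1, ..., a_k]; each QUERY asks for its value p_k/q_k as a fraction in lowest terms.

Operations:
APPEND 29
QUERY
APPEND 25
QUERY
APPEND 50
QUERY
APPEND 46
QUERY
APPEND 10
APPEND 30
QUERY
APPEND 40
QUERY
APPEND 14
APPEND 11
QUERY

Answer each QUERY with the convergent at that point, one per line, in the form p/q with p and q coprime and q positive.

29/1
726/25
36329/1251
1671860/57571
504319730/17366401
20189544129/695233001
3134926857025/107952145566

APPEND 29: p_0 = 29·1 + 0 = 29, q_0 = 29·0 + 1 = 1 → 29/1
APPEND 25: p_1 = 25·29 + 1 = 726, q_1 = 25·1 + 0 = 25 → 726/25
APPEND 50: p_2 = 50·726 + 29 = 36329, q_2 = 50·25 + 1 = 1251 → 36329/1251
APPEND 46: p_3 = 46·36329 + 726 = 1671860, q_3 = 46·1251 + 25 = 57571 → 1671860/57571
APPEND 10: p_4 = 10·1671860 + 36329 = 16754929, q_4 = 10·57571 + 1251 = 576961 → 16754929/576961
APPEND 30: p_5 = 30·16754929 + 1671860 = 504319730, q_5 = 30·576961 + 57571 = 17366401 → 504319730/17366401
APPEND 40: p_6 = 40·504319730 + 16754929 = 20189544129, q_6 = 40·17366401 + 576961 = 695233001 → 20189544129/695233001
APPEND 14: p_7 = 14·20189544129 + 504319730 = 283157937536, q_7 = 14·695233001 + 17366401 = 9750628415 → 283157937536/9750628415
APPEND 11: p_8 = 11·283157937536 + 20189544129 = 3134926857025, q_8 = 11·9750628415 + 695233001 = 107952145566 → 3134926857025/107952145566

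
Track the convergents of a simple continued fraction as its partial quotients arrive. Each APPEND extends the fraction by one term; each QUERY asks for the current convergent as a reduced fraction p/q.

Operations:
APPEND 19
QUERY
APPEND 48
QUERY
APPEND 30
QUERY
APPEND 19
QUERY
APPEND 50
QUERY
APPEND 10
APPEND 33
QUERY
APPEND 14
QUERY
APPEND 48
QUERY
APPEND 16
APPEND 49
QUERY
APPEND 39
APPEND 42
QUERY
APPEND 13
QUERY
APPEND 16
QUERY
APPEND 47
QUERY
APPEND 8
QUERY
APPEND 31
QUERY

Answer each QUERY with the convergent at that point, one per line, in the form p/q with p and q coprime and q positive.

APPEND 19: p_0 = 19·1 + 0 = 19, q_0 = 19·0 + 1 = 1 → 19/1
APPEND 48: p_1 = 48·19 + 1 = 913, q_1 = 48·1 + 0 = 48 → 913/48
APPEND 30: p_2 = 30·913 + 19 = 27409, q_2 = 30·48 + 1 = 1441 → 27409/1441
APPEND 19: p_3 = 19·27409 + 913 = 521684, q_3 = 19·1441 + 48 = 27427 → 521684/27427
APPEND 50: p_4 = 50·521684 + 27409 = 26111609, q_4 = 50·27427 + 1441 = 1372791 → 26111609/1372791
APPEND 10: p_5 = 10·26111609 + 521684 = 261637774, q_5 = 10·1372791 + 27427 = 13755337 → 261637774/13755337
APPEND 33: p_6 = 33·261637774 + 26111609 = 8660158151, q_6 = 33·13755337 + 1372791 = 455298912 → 8660158151/455298912
APPEND 14: p_7 = 14·8660158151 + 261637774 = 121503851888, q_7 = 14·455298912 + 13755337 = 6387940105 → 121503851888/6387940105
APPEND 48: p_8 = 48·121503851888 + 8660158151 = 5840845048775, q_8 = 48·6387940105 + 455298912 = 307076423952 → 5840845048775/307076423952
APPEND 16: p_9 = 16·5840845048775 + 121503851888 = 93575024632288, q_9 = 16·307076423952 + 6387940105 = 4919610723337 → 93575024632288/4919610723337
APPEND 49: p_10 = 49·93575024632288 + 5840845048775 = 4591017052030887, q_10 = 49·4919610723337 + 307076423952 = 241368001867465 → 4591017052030887/241368001867465
APPEND 39: p_11 = 39·4591017052030887 + 93575024632288 = 179143240053836881, q_11 = 39·241368001867465 + 4919610723337 = 9418271683554472 → 179143240053836881/9418271683554472
APPEND 42: p_12 = 42·179143240053836881 + 4591017052030887 = 7528607099313179889, q_12 = 42·9418271683554472 + 241368001867465 = 395808778711155289 → 7528607099313179889/395808778711155289
APPEND 13: p_13 = 13·7528607099313179889 + 179143240053836881 = 98051035531125175438, q_13 = 13·395808778711155289 + 9418271683554472 = 5154932394928573229 → 98051035531125175438/5154932394928573229
APPEND 16: p_14 = 16·98051035531125175438 + 7528607099313179889 = 1576345175597315986897, q_14 = 16·5154932394928573229 + 395808778711155289 = 82874727097568326953 → 1576345175597315986897/82874727097568326953
APPEND 47: p_15 = 47·1576345175597315986897 + 98051035531125175438 = 74186274288604976559597, q_15 = 47·82874727097568326953 + 5154932394928573229 = 3900267105980639940020 → 74186274288604976559597/3900267105980639940020
APPEND 8: p_16 = 8·74186274288604976559597 + 1576345175597315986897 = 595066539484437128463673, q_16 = 8·3900267105980639940020 + 82874727097568326953 = 31285011574942687847113 → 595066539484437128463673/31285011574942687847113
APPEND 31: p_17 = 31·595066539484437128463673 + 74186274288604976559597 = 18521248998306155958933460, q_17 = 31·31285011574942687847113 + 3900267105980639940020 = 973735625929203963200523 → 18521248998306155958933460/973735625929203963200523

19/1
913/48
27409/1441
521684/27427
26111609/1372791
8660158151/455298912
121503851888/6387940105
5840845048775/307076423952
4591017052030887/241368001867465
7528607099313179889/395808778711155289
98051035531125175438/5154932394928573229
1576345175597315986897/82874727097568326953
74186274288604976559597/3900267105980639940020
595066539484437128463673/31285011574942687847113
18521248998306155958933460/973735625929203963200523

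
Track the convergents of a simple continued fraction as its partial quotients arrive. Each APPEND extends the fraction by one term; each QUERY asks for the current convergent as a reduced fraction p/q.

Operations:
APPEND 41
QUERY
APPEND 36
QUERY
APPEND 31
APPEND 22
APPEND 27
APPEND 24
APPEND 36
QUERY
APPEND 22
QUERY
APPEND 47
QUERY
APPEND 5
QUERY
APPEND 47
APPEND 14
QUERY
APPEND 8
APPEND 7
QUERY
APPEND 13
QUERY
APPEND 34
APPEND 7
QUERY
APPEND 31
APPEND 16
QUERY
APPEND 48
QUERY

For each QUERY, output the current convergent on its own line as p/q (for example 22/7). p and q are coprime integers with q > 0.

41/1
1477/36
23657370183/576618715
521118534655/12701610428
24516228498968/597552308831
123102261029495/3000463154583
81467617217422757/1985670951193831
4684326438871293780/114174579462067991
61553794965563086429/1500296519937008763
14744147281841676712991/359370090321179570294
7361401412759601586074383/179424922989743372291046
353806433891553236125905471/8623587900563895757015255

APPEND 41: p_0 = 41·1 + 0 = 41, q_0 = 41·0 + 1 = 1 → 41/1
APPEND 36: p_1 = 36·41 + 1 = 1477, q_1 = 36·1 + 0 = 36 → 1477/36
APPEND 31: p_2 = 31·1477 + 41 = 45828, q_2 = 31·36 + 1 = 1117 → 45828/1117
APPEND 22: p_3 = 22·45828 + 1477 = 1009693, q_3 = 22·1117 + 36 = 24610 → 1009693/24610
APPEND 27: p_4 = 27·1009693 + 45828 = 27307539, q_4 = 27·24610 + 1117 = 665587 → 27307539/665587
APPEND 24: p_5 = 24·27307539 + 1009693 = 656390629, q_5 = 24·665587 + 24610 = 15998698 → 656390629/15998698
APPEND 36: p_6 = 36·656390629 + 27307539 = 23657370183, q_6 = 36·15998698 + 665587 = 576618715 → 23657370183/576618715
APPEND 22: p_7 = 22·23657370183 + 656390629 = 521118534655, q_7 = 22·576618715 + 15998698 = 12701610428 → 521118534655/12701610428
APPEND 47: p_8 = 47·521118534655 + 23657370183 = 24516228498968, q_8 = 47·12701610428 + 576618715 = 597552308831 → 24516228498968/597552308831
APPEND 5: p_9 = 5·24516228498968 + 521118534655 = 123102261029495, q_9 = 5·597552308831 + 12701610428 = 3000463154583 → 123102261029495/3000463154583
APPEND 47: p_10 = 47·123102261029495 + 24516228498968 = 5810322496885233, q_10 = 47·3000463154583 + 597552308831 = 141619320574232 → 5810322496885233/141619320574232
APPEND 14: p_11 = 14·5810322496885233 + 123102261029495 = 81467617217422757, q_11 = 14·141619320574232 + 3000463154583 = 1985670951193831 → 81467617217422757/1985670951193831
APPEND 8: p_12 = 8·81467617217422757 + 5810322496885233 = 657551260236267289, q_12 = 8·1985670951193831 + 141619320574232 = 16026986930124880 → 657551260236267289/16026986930124880
APPEND 7: p_13 = 7·657551260236267289 + 81467617217422757 = 4684326438871293780, q_13 = 7·16026986930124880 + 1985670951193831 = 114174579462067991 → 4684326438871293780/114174579462067991
APPEND 13: p_14 = 13·4684326438871293780 + 657551260236267289 = 61553794965563086429, q_14 = 13·114174579462067991 + 16026986930124880 = 1500296519937008763 → 61553794965563086429/1500296519937008763
APPEND 34: p_15 = 34·61553794965563086429 + 4684326438871293780 = 2097513355268016232366, q_15 = 34·1500296519937008763 + 114174579462067991 = 51124256257320365933 → 2097513355268016232366/51124256257320365933
APPEND 7: p_16 = 7·2097513355268016232366 + 61553794965563086429 = 14744147281841676712991, q_16 = 7·51124256257320365933 + 1500296519937008763 = 359370090321179570294 → 14744147281841676712991/359370090321179570294
APPEND 31: p_17 = 31·14744147281841676712991 + 2097513355268016232366 = 459166079092359994335087, q_17 = 31·359370090321179570294 + 51124256257320365933 = 11191597056213887045047 → 459166079092359994335087/11191597056213887045047
APPEND 16: p_18 = 16·459166079092359994335087 + 14744147281841676712991 = 7361401412759601586074383, q_18 = 16·11191597056213887045047 + 359370090321179570294 = 179424922989743372291046 → 7361401412759601586074383/179424922989743372291046
APPEND 48: p_19 = 48·7361401412759601586074383 + 459166079092359994335087 = 353806433891553236125905471, q_19 = 48·179424922989743372291046 + 11191597056213887045047 = 8623587900563895757015255 → 353806433891553236125905471/8623587900563895757015255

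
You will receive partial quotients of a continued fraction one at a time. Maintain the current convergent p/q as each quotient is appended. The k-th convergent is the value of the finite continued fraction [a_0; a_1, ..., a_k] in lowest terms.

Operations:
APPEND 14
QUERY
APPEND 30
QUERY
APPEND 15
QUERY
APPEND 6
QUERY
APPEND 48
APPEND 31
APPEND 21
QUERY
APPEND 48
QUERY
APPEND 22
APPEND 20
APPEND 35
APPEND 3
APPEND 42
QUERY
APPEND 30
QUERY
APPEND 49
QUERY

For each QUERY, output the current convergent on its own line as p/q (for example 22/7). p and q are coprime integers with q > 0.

14/1
421/30
6329/451
38395/2736
1206542723/85977364
57971417058/4131001357
114982327531755379/8193557707748865
3452186145418181395/246000294197933606
169272103453022643734/12062207973406495559

APPEND 14: p_0 = 14·1 + 0 = 14, q_0 = 14·0 + 1 = 1 → 14/1
APPEND 30: p_1 = 30·14 + 1 = 421, q_1 = 30·1 + 0 = 30 → 421/30
APPEND 15: p_2 = 15·421 + 14 = 6329, q_2 = 15·30 + 1 = 451 → 6329/451
APPEND 6: p_3 = 6·6329 + 421 = 38395, q_3 = 6·451 + 30 = 2736 → 38395/2736
APPEND 48: p_4 = 48·38395 + 6329 = 1849289, q_4 = 48·2736 + 451 = 131779 → 1849289/131779
APPEND 31: p_5 = 31·1849289 + 38395 = 57366354, q_5 = 31·131779 + 2736 = 4087885 → 57366354/4087885
APPEND 21: p_6 = 21·57366354 + 1849289 = 1206542723, q_6 = 21·4087885 + 131779 = 85977364 → 1206542723/85977364
APPEND 48: p_7 = 48·1206542723 + 57366354 = 57971417058, q_7 = 48·85977364 + 4087885 = 4131001357 → 57971417058/4131001357
APPEND 22: p_8 = 22·57971417058 + 1206542723 = 1276577717999, q_8 = 22·4131001357 + 85977364 = 90968007218 → 1276577717999/90968007218
APPEND 20: p_9 = 20·1276577717999 + 57971417058 = 25589525777038, q_9 = 20·90968007218 + 4131001357 = 1823491145717 → 25589525777038/1823491145717
APPEND 35: p_10 = 35·25589525777038 + 1276577717999 = 896909979914329, q_10 = 35·1823491145717 + 90968007218 = 63913158107313 → 896909979914329/63913158107313
APPEND 3: p_11 = 3·896909979914329 + 25589525777038 = 2716319465520025, q_11 = 3·63913158107313 + 1823491145717 = 193562965467656 → 2716319465520025/193562965467656
APPEND 42: p_12 = 42·2716319465520025 + 896909979914329 = 114982327531755379, q_12 = 42·193562965467656 + 63913158107313 = 8193557707748865 → 114982327531755379/8193557707748865
APPEND 30: p_13 = 30·114982327531755379 + 2716319465520025 = 3452186145418181395, q_13 = 30·8193557707748865 + 193562965467656 = 246000294197933606 → 3452186145418181395/246000294197933606
APPEND 49: p_14 = 49·3452186145418181395 + 114982327531755379 = 169272103453022643734, q_14 = 49·246000294197933606 + 8193557707748865 = 12062207973406495559 → 169272103453022643734/12062207973406495559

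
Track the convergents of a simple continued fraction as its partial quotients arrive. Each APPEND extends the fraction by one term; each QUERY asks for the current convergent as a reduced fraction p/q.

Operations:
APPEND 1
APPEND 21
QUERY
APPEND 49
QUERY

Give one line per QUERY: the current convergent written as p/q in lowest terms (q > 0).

22/21
1079/1030

APPEND 1: p_0 = 1·1 + 0 = 1, q_0 = 1·0 + 1 = 1 → 1/1
APPEND 21: p_1 = 21·1 + 1 = 22, q_1 = 21·1 + 0 = 21 → 22/21
APPEND 49: p_2 = 49·22 + 1 = 1079, q_2 = 49·21 + 1 = 1030 → 1079/1030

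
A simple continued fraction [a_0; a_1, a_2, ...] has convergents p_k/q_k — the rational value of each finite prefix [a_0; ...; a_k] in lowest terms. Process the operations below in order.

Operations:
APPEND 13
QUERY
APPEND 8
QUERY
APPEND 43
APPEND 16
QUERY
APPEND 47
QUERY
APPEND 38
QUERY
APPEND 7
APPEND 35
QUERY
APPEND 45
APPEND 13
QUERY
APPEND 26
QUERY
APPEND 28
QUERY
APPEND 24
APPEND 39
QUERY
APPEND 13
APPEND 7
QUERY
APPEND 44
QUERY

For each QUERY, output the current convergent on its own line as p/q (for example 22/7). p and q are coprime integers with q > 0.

13/1
105/8
72553/5528
3414519/260161
129824275/9891646
32056279815/2442450551
18796838369362/1432179544765
490161242379531/37346647940368
13743311624996230/1047138321875069
12896599281074269219/982625126866614005
1188799441340528791505/90577692336339082628
52475161539277474615118/3998217758114558559721

APPEND 13: p_0 = 13·1 + 0 = 13, q_0 = 13·0 + 1 = 1 → 13/1
APPEND 8: p_1 = 8·13 + 1 = 105, q_1 = 8·1 + 0 = 8 → 105/8
APPEND 43: p_2 = 43·105 + 13 = 4528, q_2 = 43·8 + 1 = 345 → 4528/345
APPEND 16: p_3 = 16·4528 + 105 = 72553, q_3 = 16·345 + 8 = 5528 → 72553/5528
APPEND 47: p_4 = 47·72553 + 4528 = 3414519, q_4 = 47·5528 + 345 = 260161 → 3414519/260161
APPEND 38: p_5 = 38·3414519 + 72553 = 129824275, q_5 = 38·260161 + 5528 = 9891646 → 129824275/9891646
APPEND 7: p_6 = 7·129824275 + 3414519 = 912184444, q_6 = 7·9891646 + 260161 = 69501683 → 912184444/69501683
APPEND 35: p_7 = 35·912184444 + 129824275 = 32056279815, q_7 = 35·69501683 + 9891646 = 2442450551 → 32056279815/2442450551
APPEND 45: p_8 = 45·32056279815 + 912184444 = 1443444776119, q_8 = 45·2442450551 + 69501683 = 109979776478 → 1443444776119/109979776478
APPEND 13: p_9 = 13·1443444776119 + 32056279815 = 18796838369362, q_9 = 13·109979776478 + 2442450551 = 1432179544765 → 18796838369362/1432179544765
APPEND 26: p_10 = 26·18796838369362 + 1443444776119 = 490161242379531, q_10 = 26·1432179544765 + 109979776478 = 37346647940368 → 490161242379531/37346647940368
APPEND 28: p_11 = 28·490161242379531 + 18796838369362 = 13743311624996230, q_11 = 28·37346647940368 + 1432179544765 = 1047138321875069 → 13743311624996230/1047138321875069
APPEND 24: p_12 = 24·13743311624996230 + 490161242379531 = 330329640242289051, q_12 = 24·1047138321875069 + 37346647940368 = 25168666372942024 → 330329640242289051/25168666372942024
APPEND 39: p_13 = 39·330329640242289051 + 13743311624996230 = 12896599281074269219, q_13 = 39·25168666372942024 + 1047138321875069 = 982625126866614005 → 12896599281074269219/982625126866614005
APPEND 13: p_14 = 13·12896599281074269219 + 330329640242289051 = 167986120294207788898, q_14 = 13·982625126866614005 + 25168666372942024 = 12799295315638924089 → 167986120294207788898/12799295315638924089
APPEND 7: p_15 = 7·167986120294207788898 + 12896599281074269219 = 1188799441340528791505, q_15 = 7·12799295315638924089 + 982625126866614005 = 90577692336339082628 → 1188799441340528791505/90577692336339082628
APPEND 44: p_16 = 44·1188799441340528791505 + 167986120294207788898 = 52475161539277474615118, q_16 = 44·90577692336339082628 + 12799295315638924089 = 3998217758114558559721 → 52475161539277474615118/3998217758114558559721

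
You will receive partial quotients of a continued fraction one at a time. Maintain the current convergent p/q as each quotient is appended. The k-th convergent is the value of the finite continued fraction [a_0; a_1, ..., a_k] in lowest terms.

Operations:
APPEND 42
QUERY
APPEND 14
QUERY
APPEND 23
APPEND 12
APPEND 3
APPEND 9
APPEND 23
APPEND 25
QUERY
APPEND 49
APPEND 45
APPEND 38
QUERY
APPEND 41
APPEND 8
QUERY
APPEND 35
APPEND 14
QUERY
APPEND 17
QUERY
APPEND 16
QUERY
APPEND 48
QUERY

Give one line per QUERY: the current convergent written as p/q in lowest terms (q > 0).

42/1
589/14
2722519472/64712177
228542772996145/5432284518183
75238658475906321/1788364577226943
37073449014150096419/881207138930669343
632891362551671224130/15043336988560910431
10163335249840889682499/241574598955905236239
488472983354914375984082/11610624086872012249903

APPEND 42: p_0 = 42·1 + 0 = 42, q_0 = 42·0 + 1 = 1 → 42/1
APPEND 14: p_1 = 14·42 + 1 = 589, q_1 = 14·1 + 0 = 14 → 589/14
APPEND 23: p_2 = 23·589 + 42 = 13589, q_2 = 23·14 + 1 = 323 → 13589/323
APPEND 12: p_3 = 12·13589 + 589 = 163657, q_3 = 12·323 + 14 = 3890 → 163657/3890
APPEND 3: p_4 = 3·163657 + 13589 = 504560, q_4 = 3·3890 + 323 = 11993 → 504560/11993
APPEND 9: p_5 = 9·504560 + 163657 = 4704697, q_5 = 9·11993 + 3890 = 111827 → 4704697/111827
APPEND 23: p_6 = 23·4704697 + 504560 = 108712591, q_6 = 23·111827 + 11993 = 2584014 → 108712591/2584014
APPEND 25: p_7 = 25·108712591 + 4704697 = 2722519472, q_7 = 25·2584014 + 111827 = 64712177 → 2722519472/64712177
APPEND 49: p_8 = 49·2722519472 + 108712591 = 133512166719, q_8 = 49·64712177 + 2584014 = 3173480687 → 133512166719/3173480687
APPEND 45: p_9 = 45·133512166719 + 2722519472 = 6010770021827, q_9 = 45·3173480687 + 64712177 = 142871343092 → 6010770021827/142871343092
APPEND 38: p_10 = 38·6010770021827 + 133512166719 = 228542772996145, q_10 = 38·142871343092 + 3173480687 = 5432284518183 → 228542772996145/5432284518183
APPEND 41: p_11 = 41·228542772996145 + 6010770021827 = 9376264462863772, q_11 = 41·5432284518183 + 142871343092 = 222866536588595 → 9376264462863772/222866536588595
APPEND 8: p_12 = 8·9376264462863772 + 228542772996145 = 75238658475906321, q_12 = 8·222866536588595 + 5432284518183 = 1788364577226943 → 75238658475906321/1788364577226943
APPEND 35: p_13 = 35·75238658475906321 + 9376264462863772 = 2642729311119585007, q_13 = 35·1788364577226943 + 222866536588595 = 62815626739531600 → 2642729311119585007/62815626739531600
APPEND 14: p_14 = 14·2642729311119585007 + 75238658475906321 = 37073449014150096419, q_14 = 14·62815626739531600 + 1788364577226943 = 881207138930669343 → 37073449014150096419/881207138930669343
APPEND 17: p_15 = 17·37073449014150096419 + 2642729311119585007 = 632891362551671224130, q_15 = 17·881207138930669343 + 62815626739531600 = 15043336988560910431 → 632891362551671224130/15043336988560910431
APPEND 16: p_16 = 16·632891362551671224130 + 37073449014150096419 = 10163335249840889682499, q_16 = 16·15043336988560910431 + 881207138930669343 = 241574598955905236239 → 10163335249840889682499/241574598955905236239
APPEND 48: p_17 = 48·10163335249840889682499 + 632891362551671224130 = 488472983354914375984082, q_17 = 48·241574598955905236239 + 15043336988560910431 = 11610624086872012249903 → 488472983354914375984082/11610624086872012249903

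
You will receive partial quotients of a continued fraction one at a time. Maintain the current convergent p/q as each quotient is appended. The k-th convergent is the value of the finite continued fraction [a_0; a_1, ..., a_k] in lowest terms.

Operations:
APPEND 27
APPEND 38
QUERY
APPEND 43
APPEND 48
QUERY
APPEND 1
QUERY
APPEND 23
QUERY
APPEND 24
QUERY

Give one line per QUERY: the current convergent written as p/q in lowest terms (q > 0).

1027/38
2122051/78518
2166239/80153
51945548/1922037
1248859391/46209041

APPEND 27: p_0 = 27·1 + 0 = 27, q_0 = 27·0 + 1 = 1 → 27/1
APPEND 38: p_1 = 38·27 + 1 = 1027, q_1 = 38·1 + 0 = 38 → 1027/38
APPEND 43: p_2 = 43·1027 + 27 = 44188, q_2 = 43·38 + 1 = 1635 → 44188/1635
APPEND 48: p_3 = 48·44188 + 1027 = 2122051, q_3 = 48·1635 + 38 = 78518 → 2122051/78518
APPEND 1: p_4 = 1·2122051 + 44188 = 2166239, q_4 = 1·78518 + 1635 = 80153 → 2166239/80153
APPEND 23: p_5 = 23·2166239 + 2122051 = 51945548, q_5 = 23·80153 + 78518 = 1922037 → 51945548/1922037
APPEND 24: p_6 = 24·51945548 + 2166239 = 1248859391, q_6 = 24·1922037 + 80153 = 46209041 → 1248859391/46209041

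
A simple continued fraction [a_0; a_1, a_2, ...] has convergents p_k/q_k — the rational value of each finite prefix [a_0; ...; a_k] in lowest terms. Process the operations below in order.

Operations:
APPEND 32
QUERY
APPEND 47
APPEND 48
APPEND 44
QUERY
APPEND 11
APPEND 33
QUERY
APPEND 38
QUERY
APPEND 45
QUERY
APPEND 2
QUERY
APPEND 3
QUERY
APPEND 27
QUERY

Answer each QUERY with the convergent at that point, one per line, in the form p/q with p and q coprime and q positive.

APPEND 32: p_0 = 32·1 + 0 = 32, q_0 = 32·0 + 1 = 1 → 32/1
APPEND 47: p_1 = 47·32 + 1 = 1505, q_1 = 47·1 + 0 = 47 → 1505/47
APPEND 48: p_2 = 48·1505 + 32 = 72272, q_2 = 48·47 + 1 = 2257 → 72272/2257
APPEND 44: p_3 = 44·72272 + 1505 = 3181473, q_3 = 44·2257 + 47 = 99355 → 3181473/99355
APPEND 11: p_4 = 11·3181473 + 72272 = 35068475, q_4 = 11·99355 + 2257 = 1095162 → 35068475/1095162
APPEND 33: p_5 = 33·35068475 + 3181473 = 1160441148, q_5 = 33·1095162 + 99355 = 36239701 → 1160441148/36239701
APPEND 38: p_6 = 38·1160441148 + 35068475 = 44131832099, q_6 = 38·36239701 + 1095162 = 1378203800 → 44131832099/1378203800
APPEND 45: p_7 = 45·44131832099 + 1160441148 = 1987092885603, q_7 = 45·1378203800 + 36239701 = 62055410701 → 1987092885603/62055410701
APPEND 2: p_8 = 2·1987092885603 + 44131832099 = 4018317603305, q_8 = 2·62055410701 + 1378203800 = 125489025202 → 4018317603305/125489025202
APPEND 3: p_9 = 3·4018317603305 + 1987092885603 = 14042045695518, q_9 = 3·125489025202 + 62055410701 = 438522486307 → 14042045695518/438522486307
APPEND 27: p_10 = 27·14042045695518 + 4018317603305 = 383153551382291, q_10 = 27·438522486307 + 125489025202 = 11965596155491 → 383153551382291/11965596155491

32/1
3181473/99355
1160441148/36239701
44131832099/1378203800
1987092885603/62055410701
4018317603305/125489025202
14042045695518/438522486307
383153551382291/11965596155491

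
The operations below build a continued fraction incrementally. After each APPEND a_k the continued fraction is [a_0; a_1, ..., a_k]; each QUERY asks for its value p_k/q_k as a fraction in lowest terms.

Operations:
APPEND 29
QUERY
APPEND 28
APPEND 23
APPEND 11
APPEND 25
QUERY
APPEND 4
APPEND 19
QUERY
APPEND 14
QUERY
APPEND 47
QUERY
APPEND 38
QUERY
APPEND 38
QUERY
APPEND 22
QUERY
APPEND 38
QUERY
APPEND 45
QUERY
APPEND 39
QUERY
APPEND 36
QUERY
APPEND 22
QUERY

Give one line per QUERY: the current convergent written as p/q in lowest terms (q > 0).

29/1
5189253/178720
403502080/13896777
5669992953/195276881
266893170871/9191910184
10147610486051/349487863873
385876091640809/13289730737358
8499421626583849/292723564085749
323363897901827071/11136785165995820
14559874827208802044/501448056033897649
568158482159045106787/19567610970488004131
20468265232552832646376/704935442993602046365
450869993598321363327059/15528147356829733024161

APPEND 29: p_0 = 29·1 + 0 = 29, q_0 = 29·0 + 1 = 1 → 29/1
APPEND 28: p_1 = 28·29 + 1 = 813, q_1 = 28·1 + 0 = 28 → 813/28
APPEND 23: p_2 = 23·813 + 29 = 18728, q_2 = 23·28 + 1 = 645 → 18728/645
APPEND 11: p_3 = 11·18728 + 813 = 206821, q_3 = 11·645 + 28 = 7123 → 206821/7123
APPEND 25: p_4 = 25·206821 + 18728 = 5189253, q_4 = 25·7123 + 645 = 178720 → 5189253/178720
APPEND 4: p_5 = 4·5189253 + 206821 = 20963833, q_5 = 4·178720 + 7123 = 722003 → 20963833/722003
APPEND 19: p_6 = 19·20963833 + 5189253 = 403502080, q_6 = 19·722003 + 178720 = 13896777 → 403502080/13896777
APPEND 14: p_7 = 14·403502080 + 20963833 = 5669992953, q_7 = 14·13896777 + 722003 = 195276881 → 5669992953/195276881
APPEND 47: p_8 = 47·5669992953 + 403502080 = 266893170871, q_8 = 47·195276881 + 13896777 = 9191910184 → 266893170871/9191910184
APPEND 38: p_9 = 38·266893170871 + 5669992953 = 10147610486051, q_9 = 38·9191910184 + 195276881 = 349487863873 → 10147610486051/349487863873
APPEND 38: p_10 = 38·10147610486051 + 266893170871 = 385876091640809, q_10 = 38·349487863873 + 9191910184 = 13289730737358 → 385876091640809/13289730737358
APPEND 22: p_11 = 22·385876091640809 + 10147610486051 = 8499421626583849, q_11 = 22·13289730737358 + 349487863873 = 292723564085749 → 8499421626583849/292723564085749
APPEND 38: p_12 = 38·8499421626583849 + 385876091640809 = 323363897901827071, q_12 = 38·292723564085749 + 13289730737358 = 11136785165995820 → 323363897901827071/11136785165995820
APPEND 45: p_13 = 45·323363897901827071 + 8499421626583849 = 14559874827208802044, q_13 = 45·11136785165995820 + 292723564085749 = 501448056033897649 → 14559874827208802044/501448056033897649
APPEND 39: p_14 = 39·14559874827208802044 + 323363897901827071 = 568158482159045106787, q_14 = 39·501448056033897649 + 11136785165995820 = 19567610970488004131 → 568158482159045106787/19567610970488004131
APPEND 36: p_15 = 36·568158482159045106787 + 14559874827208802044 = 20468265232552832646376, q_15 = 36·19567610970488004131 + 501448056033897649 = 704935442993602046365 → 20468265232552832646376/704935442993602046365
APPEND 22: p_16 = 22·20468265232552832646376 + 568158482159045106787 = 450869993598321363327059, q_16 = 22·704935442993602046365 + 19567610970488004131 = 15528147356829733024161 → 450869993598321363327059/15528147356829733024161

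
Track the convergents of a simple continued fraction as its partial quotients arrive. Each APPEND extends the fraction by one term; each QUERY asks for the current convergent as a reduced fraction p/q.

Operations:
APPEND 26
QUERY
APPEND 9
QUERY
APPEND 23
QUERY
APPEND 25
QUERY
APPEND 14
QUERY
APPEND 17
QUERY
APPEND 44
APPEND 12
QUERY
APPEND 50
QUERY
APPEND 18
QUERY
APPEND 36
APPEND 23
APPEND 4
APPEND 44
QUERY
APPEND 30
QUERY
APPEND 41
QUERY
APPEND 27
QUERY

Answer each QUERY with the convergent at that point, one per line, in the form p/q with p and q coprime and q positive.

26/1
235/9
5431/208
136010/5209
1909571/73134
32598717/1248487
17267636145/661327231
864818060369/33121368112
15583992722787/596845953247
2314929774984017914/88658695677516179
69500211221206933761/2661764578248003730
2851823589844468302115/109221006403845669109
77068737137021851090866/2951628937482081069673

APPEND 26: p_0 = 26·1 + 0 = 26, q_0 = 26·0 + 1 = 1 → 26/1
APPEND 9: p_1 = 9·26 + 1 = 235, q_1 = 9·1 + 0 = 9 → 235/9
APPEND 23: p_2 = 23·235 + 26 = 5431, q_2 = 23·9 + 1 = 208 → 5431/208
APPEND 25: p_3 = 25·5431 + 235 = 136010, q_3 = 25·208 + 9 = 5209 → 136010/5209
APPEND 14: p_4 = 14·136010 + 5431 = 1909571, q_4 = 14·5209 + 208 = 73134 → 1909571/73134
APPEND 17: p_5 = 17·1909571 + 136010 = 32598717, q_5 = 17·73134 + 5209 = 1248487 → 32598717/1248487
APPEND 44: p_6 = 44·32598717 + 1909571 = 1436253119, q_6 = 44·1248487 + 73134 = 55006562 → 1436253119/55006562
APPEND 12: p_7 = 12·1436253119 + 32598717 = 17267636145, q_7 = 12·55006562 + 1248487 = 661327231 → 17267636145/661327231
APPEND 50: p_8 = 50·17267636145 + 1436253119 = 864818060369, q_8 = 50·661327231 + 55006562 = 33121368112 → 864818060369/33121368112
APPEND 18: p_9 = 18·864818060369 + 17267636145 = 15583992722787, q_9 = 18·33121368112 + 661327231 = 596845953247 → 15583992722787/596845953247
APPEND 36: p_10 = 36·15583992722787 + 864818060369 = 561888556080701, q_10 = 36·596845953247 + 33121368112 = 21519575685004 → 561888556080701/21519575685004
APPEND 23: p_11 = 23·561888556080701 + 15583992722787 = 12939020782578910, q_11 = 23·21519575685004 + 596845953247 = 495547086708339 → 12939020782578910/495547086708339
APPEND 4: p_12 = 4·12939020782578910 + 561888556080701 = 52317971686396341, q_12 = 4·495547086708339 + 21519575685004 = 2003707922518360 → 52317971686396341/2003707922518360
APPEND 44: p_13 = 44·52317971686396341 + 12939020782578910 = 2314929774984017914, q_13 = 44·2003707922518360 + 495547086708339 = 88658695677516179 → 2314929774984017914/88658695677516179
APPEND 30: p_14 = 30·2314929774984017914 + 52317971686396341 = 69500211221206933761, q_14 = 30·88658695677516179 + 2003707922518360 = 2661764578248003730 → 69500211221206933761/2661764578248003730
APPEND 41: p_15 = 41·69500211221206933761 + 2314929774984017914 = 2851823589844468302115, q_15 = 41·2661764578248003730 + 88658695677516179 = 109221006403845669109 → 2851823589844468302115/109221006403845669109
APPEND 27: p_16 = 27·2851823589844468302115 + 69500211221206933761 = 77068737137021851090866, q_16 = 27·109221006403845669109 + 2661764578248003730 = 2951628937482081069673 → 77068737137021851090866/2951628937482081069673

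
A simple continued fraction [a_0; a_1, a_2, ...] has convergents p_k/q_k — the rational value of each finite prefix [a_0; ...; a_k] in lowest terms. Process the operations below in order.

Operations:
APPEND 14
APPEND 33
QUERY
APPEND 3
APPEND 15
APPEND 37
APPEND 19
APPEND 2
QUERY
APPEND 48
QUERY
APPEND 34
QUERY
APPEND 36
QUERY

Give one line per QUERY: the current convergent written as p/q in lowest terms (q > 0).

APPEND 14: p_0 = 14·1 + 0 = 14, q_0 = 14·0 + 1 = 1 → 14/1
APPEND 33: p_1 = 33·14 + 1 = 463, q_1 = 33·1 + 0 = 33 → 463/33
APPEND 3: p_2 = 3·463 + 14 = 1403, q_2 = 3·33 + 1 = 100 → 1403/100
APPEND 15: p_3 = 15·1403 + 463 = 21508, q_3 = 15·100 + 33 = 1533 → 21508/1533
APPEND 37: p_4 = 37·21508 + 1403 = 797199, q_4 = 37·1533 + 100 = 56821 → 797199/56821
APPEND 19: p_5 = 19·797199 + 21508 = 15168289, q_5 = 19·56821 + 1533 = 1081132 → 15168289/1081132
APPEND 2: p_6 = 2·15168289 + 797199 = 31133777, q_6 = 2·1081132 + 56821 = 2219085 → 31133777/2219085
APPEND 48: p_7 = 48·31133777 + 15168289 = 1509589585, q_7 = 48·2219085 + 1081132 = 107597212 → 1509589585/107597212
APPEND 34: p_8 = 34·1509589585 + 31133777 = 51357179667, q_8 = 34·107597212 + 2219085 = 3660524293 → 51357179667/3660524293
APPEND 36: p_9 = 36·51357179667 + 1509589585 = 1850368057597, q_9 = 36·3660524293 + 107597212 = 131886471760 → 1850368057597/131886471760

463/33
31133777/2219085
1509589585/107597212
51357179667/3660524293
1850368057597/131886471760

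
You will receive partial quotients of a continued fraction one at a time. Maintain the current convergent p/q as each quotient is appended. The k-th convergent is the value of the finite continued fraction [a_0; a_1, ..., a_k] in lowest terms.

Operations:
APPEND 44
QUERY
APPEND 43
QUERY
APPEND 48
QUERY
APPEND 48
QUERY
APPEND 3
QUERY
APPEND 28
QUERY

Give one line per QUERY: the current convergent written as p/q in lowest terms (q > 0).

APPEND 44: p_0 = 44·1 + 0 = 44, q_0 = 44·0 + 1 = 1 → 44/1
APPEND 43: p_1 = 43·44 + 1 = 1893, q_1 = 43·1 + 0 = 43 → 1893/43
APPEND 48: p_2 = 48·1893 + 44 = 90908, q_2 = 48·43 + 1 = 2065 → 90908/2065
APPEND 48: p_3 = 48·90908 + 1893 = 4365477, q_3 = 48·2065 + 43 = 99163 → 4365477/99163
APPEND 3: p_4 = 3·4365477 + 90908 = 13187339, q_4 = 3·99163 + 2065 = 299554 → 13187339/299554
APPEND 28: p_5 = 28·13187339 + 4365477 = 373610969, q_5 = 28·299554 + 99163 = 8486675 → 373610969/8486675

44/1
1893/43
90908/2065
4365477/99163
13187339/299554
373610969/8486675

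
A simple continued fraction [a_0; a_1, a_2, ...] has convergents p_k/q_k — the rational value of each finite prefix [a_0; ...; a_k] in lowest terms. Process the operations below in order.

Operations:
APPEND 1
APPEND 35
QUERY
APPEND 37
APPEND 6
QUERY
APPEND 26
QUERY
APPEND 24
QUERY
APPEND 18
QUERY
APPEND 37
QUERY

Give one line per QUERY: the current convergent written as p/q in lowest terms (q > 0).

APPEND 1: p_0 = 1·1 + 0 = 1, q_0 = 1·0 + 1 = 1 → 1/1
APPEND 35: p_1 = 35·1 + 1 = 36, q_1 = 35·1 + 0 = 35 → 36/35
APPEND 37: p_2 = 37·36 + 1 = 1333, q_2 = 37·35 + 1 = 1296 → 1333/1296
APPEND 6: p_3 = 6·1333 + 36 = 8034, q_3 = 6·1296 + 35 = 7811 → 8034/7811
APPEND 26: p_4 = 26·8034 + 1333 = 210217, q_4 = 26·7811 + 1296 = 204382 → 210217/204382
APPEND 24: p_5 = 24·210217 + 8034 = 5053242, q_5 = 24·204382 + 7811 = 4912979 → 5053242/4912979
APPEND 18: p_6 = 18·5053242 + 210217 = 91168573, q_6 = 18·4912979 + 204382 = 88638004 → 91168573/88638004
APPEND 37: p_7 = 37·91168573 + 5053242 = 3378290443, q_7 = 37·88638004 + 4912979 = 3284519127 → 3378290443/3284519127

36/35
8034/7811
210217/204382
5053242/4912979
91168573/88638004
3378290443/3284519127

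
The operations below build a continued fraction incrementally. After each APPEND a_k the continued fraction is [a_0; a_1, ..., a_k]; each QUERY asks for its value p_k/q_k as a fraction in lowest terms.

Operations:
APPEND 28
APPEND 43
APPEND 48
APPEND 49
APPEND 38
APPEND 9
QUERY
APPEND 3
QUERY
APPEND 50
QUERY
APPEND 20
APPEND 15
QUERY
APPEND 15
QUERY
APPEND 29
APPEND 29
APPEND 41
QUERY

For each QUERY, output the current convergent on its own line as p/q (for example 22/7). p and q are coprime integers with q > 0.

APPEND 28: p_0 = 28·1 + 0 = 28, q_0 = 28·0 + 1 = 1 → 28/1
APPEND 43: p_1 = 43·28 + 1 = 1205, q_1 = 43·1 + 0 = 43 → 1205/43
APPEND 48: p_2 = 48·1205 + 28 = 57868, q_2 = 48·43 + 1 = 2065 → 57868/2065
APPEND 49: p_3 = 49·57868 + 1205 = 2836737, q_3 = 49·2065 + 43 = 101228 → 2836737/101228
APPEND 38: p_4 = 38·2836737 + 57868 = 107853874, q_4 = 38·101228 + 2065 = 3848729 → 107853874/3848729
APPEND 9: p_5 = 9·107853874 + 2836737 = 973521603, q_5 = 9·3848729 + 101228 = 34739789 → 973521603/34739789
APPEND 3: p_6 = 3·973521603 + 107853874 = 3028418683, q_6 = 3·34739789 + 3848729 = 108068096 → 3028418683/108068096
APPEND 50: p_7 = 50·3028418683 + 973521603 = 152394455753, q_7 = 50·108068096 + 34739789 = 5438144589 → 152394455753/5438144589
APPEND 20: p_8 = 20·152394455753 + 3028418683 = 3050917533743, q_8 = 20·5438144589 + 108068096 = 108870959876 → 3050917533743/108870959876
APPEND 15: p_9 = 15·3050917533743 + 152394455753 = 45916157461898, q_9 = 15·108870959876 + 5438144589 = 1638502542729 → 45916157461898/1638502542729
APPEND 15: p_10 = 15·45916157461898 + 3050917533743 = 691793279462213, q_10 = 15·1638502542729 + 108870959876 = 24686409100811 → 691793279462213/24686409100811
APPEND 29: p_11 = 29·691793279462213 + 45916157461898 = 20107921261866075, q_11 = 29·24686409100811 + 1638502542729 = 717544366466248 → 20107921261866075/717544366466248
APPEND 29: p_12 = 29·20107921261866075 + 691793279462213 = 583821509873578388, q_12 = 29·717544366466248 + 24686409100811 = 20833473036622003 → 583821509873578388/20833473036622003
APPEND 41: p_13 = 41·583821509873578388 + 20107921261866075 = 23956789826078579983, q_13 = 41·20833473036622003 + 717544366466248 = 854889938867968371 → 23956789826078579983/854889938867968371

973521603/34739789
3028418683/108068096
152394455753/5438144589
45916157461898/1638502542729
691793279462213/24686409100811
23956789826078579983/854889938867968371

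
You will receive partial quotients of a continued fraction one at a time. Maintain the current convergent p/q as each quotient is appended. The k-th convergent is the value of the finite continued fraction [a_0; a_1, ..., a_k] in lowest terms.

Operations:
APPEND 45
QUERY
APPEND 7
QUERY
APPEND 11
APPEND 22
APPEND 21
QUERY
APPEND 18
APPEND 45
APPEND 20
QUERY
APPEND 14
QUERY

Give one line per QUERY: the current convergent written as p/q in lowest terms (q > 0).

APPEND 45: p_0 = 45·1 + 0 = 45, q_0 = 45·0 + 1 = 1 → 45/1
APPEND 7: p_1 = 7·45 + 1 = 316, q_1 = 7·1 + 0 = 7 → 316/7
APPEND 11: p_2 = 11·316 + 45 = 3521, q_2 = 11·7 + 1 = 78 → 3521/78
APPEND 22: p_3 = 22·3521 + 316 = 77778, q_3 = 22·78 + 7 = 1723 → 77778/1723
APPEND 21: p_4 = 21·77778 + 3521 = 1636859, q_4 = 21·1723 + 78 = 36261 → 1636859/36261
APPEND 18: p_5 = 18·1636859 + 77778 = 29541240, q_5 = 18·36261 + 1723 = 654421 → 29541240/654421
APPEND 45: p_6 = 45·29541240 + 1636859 = 1330992659, q_6 = 45·654421 + 36261 = 29485206 → 1330992659/29485206
APPEND 20: p_7 = 20·1330992659 + 29541240 = 26649394420, q_7 = 20·29485206 + 654421 = 590358541 → 26649394420/590358541
APPEND 14: p_8 = 14·26649394420 + 1330992659 = 374422514539, q_8 = 14·590358541 + 29485206 = 8294504780 → 374422514539/8294504780

45/1
316/7
1636859/36261
26649394420/590358541
374422514539/8294504780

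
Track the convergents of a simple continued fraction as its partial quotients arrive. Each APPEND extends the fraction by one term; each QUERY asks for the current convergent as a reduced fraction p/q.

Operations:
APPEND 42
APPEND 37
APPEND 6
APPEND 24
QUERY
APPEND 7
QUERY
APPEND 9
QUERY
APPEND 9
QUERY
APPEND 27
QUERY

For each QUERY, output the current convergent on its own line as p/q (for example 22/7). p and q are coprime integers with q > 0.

APPEND 42: p_0 = 42·1 + 0 = 42, q_0 = 42·0 + 1 = 1 → 42/1
APPEND 37: p_1 = 37·42 + 1 = 1555, q_1 = 37·1 + 0 = 37 → 1555/37
APPEND 6: p_2 = 6·1555 + 42 = 9372, q_2 = 6·37 + 1 = 223 → 9372/223
APPEND 24: p_3 = 24·9372 + 1555 = 226483, q_3 = 24·223 + 37 = 5389 → 226483/5389
APPEND 7: p_4 = 7·226483 + 9372 = 1594753, q_4 = 7·5389 + 223 = 37946 → 1594753/37946
APPEND 9: p_5 = 9·1594753 + 226483 = 14579260, q_5 = 9·37946 + 5389 = 346903 → 14579260/346903
APPEND 9: p_6 = 9·14579260 + 1594753 = 132808093, q_6 = 9·346903 + 37946 = 3160073 → 132808093/3160073
APPEND 27: p_7 = 27·132808093 + 14579260 = 3600397771, q_7 = 27·3160073 + 346903 = 85668874 → 3600397771/85668874

226483/5389
1594753/37946
14579260/346903
132808093/3160073
3600397771/85668874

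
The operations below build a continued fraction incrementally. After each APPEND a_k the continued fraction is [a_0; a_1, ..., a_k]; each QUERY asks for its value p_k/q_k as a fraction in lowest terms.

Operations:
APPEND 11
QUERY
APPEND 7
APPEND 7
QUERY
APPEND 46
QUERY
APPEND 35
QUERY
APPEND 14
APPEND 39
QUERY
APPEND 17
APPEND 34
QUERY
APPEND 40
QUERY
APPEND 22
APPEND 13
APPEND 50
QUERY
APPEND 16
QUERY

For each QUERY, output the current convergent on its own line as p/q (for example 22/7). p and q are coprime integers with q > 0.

11/1
557/50
25700/2307
900057/80795
493333479/44284838
286069385273/25679458060
11451174706561/1027932298083
164762514052507415/14790160315245936
2639490430882910196/236937915446439577

APPEND 11: p_0 = 11·1 + 0 = 11, q_0 = 11·0 + 1 = 1 → 11/1
APPEND 7: p_1 = 7·11 + 1 = 78, q_1 = 7·1 + 0 = 7 → 78/7
APPEND 7: p_2 = 7·78 + 11 = 557, q_2 = 7·7 + 1 = 50 → 557/50
APPEND 46: p_3 = 46·557 + 78 = 25700, q_3 = 46·50 + 7 = 2307 → 25700/2307
APPEND 35: p_4 = 35·25700 + 557 = 900057, q_4 = 35·2307 + 50 = 80795 → 900057/80795
APPEND 14: p_5 = 14·900057 + 25700 = 12626498, q_5 = 14·80795 + 2307 = 1133437 → 12626498/1133437
APPEND 39: p_6 = 39·12626498 + 900057 = 493333479, q_6 = 39·1133437 + 80795 = 44284838 → 493333479/44284838
APPEND 17: p_7 = 17·493333479 + 12626498 = 8399295641, q_7 = 17·44284838 + 1133437 = 753975683 → 8399295641/753975683
APPEND 34: p_8 = 34·8399295641 + 493333479 = 286069385273, q_8 = 34·753975683 + 44284838 = 25679458060 → 286069385273/25679458060
APPEND 40: p_9 = 40·286069385273 + 8399295641 = 11451174706561, q_9 = 40·25679458060 + 753975683 = 1027932298083 → 11451174706561/1027932298083
APPEND 22: p_10 = 22·11451174706561 + 286069385273 = 252211912929615, q_10 = 22·1027932298083 + 25679458060 = 22640190015886 → 252211912929615/22640190015886
APPEND 13: p_11 = 13·252211912929615 + 11451174706561 = 3290206042791556, q_11 = 13·22640190015886 + 1027932298083 = 295350402504601 → 3290206042791556/295350402504601
APPEND 50: p_12 = 50·3290206042791556 + 252211912929615 = 164762514052507415, q_12 = 50·295350402504601 + 22640190015886 = 14790160315245936 → 164762514052507415/14790160315245936
APPEND 16: p_13 = 16·164762514052507415 + 3290206042791556 = 2639490430882910196, q_13 = 16·14790160315245936 + 295350402504601 = 236937915446439577 → 2639490430882910196/236937915446439577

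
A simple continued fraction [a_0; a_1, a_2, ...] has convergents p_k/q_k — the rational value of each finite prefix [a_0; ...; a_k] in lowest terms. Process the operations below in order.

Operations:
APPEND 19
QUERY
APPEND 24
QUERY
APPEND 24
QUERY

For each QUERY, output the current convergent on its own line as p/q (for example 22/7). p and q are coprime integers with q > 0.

APPEND 19: p_0 = 19·1 + 0 = 19, q_0 = 19·0 + 1 = 1 → 19/1
APPEND 24: p_1 = 24·19 + 1 = 457, q_1 = 24·1 + 0 = 24 → 457/24
APPEND 24: p_2 = 24·457 + 19 = 10987, q_2 = 24·24 + 1 = 577 → 10987/577

19/1
457/24
10987/577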